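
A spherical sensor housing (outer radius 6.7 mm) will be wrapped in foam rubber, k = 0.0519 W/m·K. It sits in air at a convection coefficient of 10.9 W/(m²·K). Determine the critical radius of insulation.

r_cr ≈ 9.52 mm

For a sphere r_cr = 2k/h = 2×0.0519/10.9
r_cr = 9.52 mm; since the bare radius (6.7 mm) is below r_cr, adding a thin layer of insulation will *increase* heat loss.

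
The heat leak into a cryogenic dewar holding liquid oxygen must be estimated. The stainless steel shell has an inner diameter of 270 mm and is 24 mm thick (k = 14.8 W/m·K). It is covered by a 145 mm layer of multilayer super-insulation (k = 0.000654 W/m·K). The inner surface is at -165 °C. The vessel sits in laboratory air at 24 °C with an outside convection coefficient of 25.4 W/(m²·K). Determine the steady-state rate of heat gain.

Radial (spherical) resistances in series:
R_stainless steel shell = (1/0.135 − 1/0.159)/(4π×14.8) = 0.006012 K/W
R_multilayer super-insulation = (1/0.159 − 1/0.304)/(4π×0.000654) = 365 K/W
R_outer film = 1/(h·4πr_o²) = 1/(25.4×4π×0.304²) = 0.0339 K/W
R_total = 365.1 K/W
Q = ΔT/R_total = 189/365.1

Q ≈ 0.518 W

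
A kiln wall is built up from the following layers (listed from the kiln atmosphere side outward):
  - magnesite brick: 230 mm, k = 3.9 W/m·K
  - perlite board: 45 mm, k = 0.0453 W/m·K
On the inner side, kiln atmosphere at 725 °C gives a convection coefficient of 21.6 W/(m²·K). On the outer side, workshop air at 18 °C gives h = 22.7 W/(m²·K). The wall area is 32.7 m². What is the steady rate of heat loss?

Q ≈ 20200 W

Series thermal resistances:
R_inner film = 1/(h_i·A) = 1/(21.6×32.7) = 0.001416 K/W
R_magnesite brick = L/(kA) = 0.23/(3.9×32.7) = 0.001803 K/W
R_perlite board = L/(kA) = 0.045/(0.0453×32.7) = 0.03038 K/W
R_outer film = 1/(h_o·A) = 1/(22.7×32.7) = 0.001347 K/W
R_total = 0.03494 K/W
Q = ΔT / R_total = 707 / 0.03494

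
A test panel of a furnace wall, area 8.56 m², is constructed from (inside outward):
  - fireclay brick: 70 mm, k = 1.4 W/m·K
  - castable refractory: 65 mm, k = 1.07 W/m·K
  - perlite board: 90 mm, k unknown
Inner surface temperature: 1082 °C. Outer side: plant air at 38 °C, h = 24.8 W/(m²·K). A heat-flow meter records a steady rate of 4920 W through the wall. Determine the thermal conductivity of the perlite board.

k ≈ 0.054 W/(m·K)

Treating each layer as a thermal resistance in series:
R_fireclay brick = L/(kA) = 0.07/(1.4×8.56) = 0.005841 K/W
R_castable refractory = L/(kA) = 0.065/(1.07×8.56) = 0.007097 K/W
R_outer film = 1/(h_o·A) = 1/(24.8×8.56) = 0.004711 K/W
Sum of known resistances R_other = 0.01765 K/W
Total R = ΔT/Q = 1044/4920 = 0.2122 K/W
R_perlite board = R_total − R_other = 0.1945 K/W
k = L/(R·A) = 0.09/(0.1945×8.56)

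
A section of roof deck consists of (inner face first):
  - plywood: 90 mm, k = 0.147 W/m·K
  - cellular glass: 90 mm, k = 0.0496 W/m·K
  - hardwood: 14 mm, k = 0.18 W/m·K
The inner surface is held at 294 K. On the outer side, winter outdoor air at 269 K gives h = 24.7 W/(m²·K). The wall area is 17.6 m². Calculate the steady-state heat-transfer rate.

Treating each layer as a thermal resistance in series:
R_plywood = L/(kA) = 0.09/(0.147×17.6) = 0.03479 K/W
R_cellular glass = L/(kA) = 0.09/(0.0496×17.6) = 0.1031 K/W
R_hardwood = L/(kA) = 0.014/(0.18×17.6) = 0.004419 K/W
R_outer film = 1/(h_o·A) = 1/(24.7×17.6) = 0.0023 K/W
R_total = 0.1446 K/W
Q = ΔT / R_total = 25 / 0.1446

Q ≈ 173 W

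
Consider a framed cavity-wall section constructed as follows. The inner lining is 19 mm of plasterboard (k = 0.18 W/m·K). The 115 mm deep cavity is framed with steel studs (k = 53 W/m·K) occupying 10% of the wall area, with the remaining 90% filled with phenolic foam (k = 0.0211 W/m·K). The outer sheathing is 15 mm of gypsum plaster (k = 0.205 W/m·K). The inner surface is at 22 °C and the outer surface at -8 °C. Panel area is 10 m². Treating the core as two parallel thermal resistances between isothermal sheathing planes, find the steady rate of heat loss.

Q ≈ 1500 W

Sheathing layers in series; stud and cavity paths in parallel between them.
R_inner = 0.019/(0.18×10) = 0.01056 K/W
R_stud  = 0.115/(53×0.1×10) = 0.00217 K/W
R_cav   = 0.115/(0.0211×0.9×10) = 0.6056 K/W
1/R_core = 1/R_stud + 1/R_cav → R_core = 0.002162 K/W
R_outer = 0.015/(0.205×10) = 0.007317 K/W
R_total = 0.02003 K/W
Q = ΔT/R_total = 30/0.02003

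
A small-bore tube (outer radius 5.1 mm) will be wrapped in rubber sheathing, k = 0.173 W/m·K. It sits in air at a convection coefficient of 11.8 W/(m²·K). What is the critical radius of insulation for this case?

For a cylinder r_cr = k/h = 0.173/11.8
r_cr = 14.7 mm; since the bare radius (5.1 mm) is below r_cr, adding a thin layer of insulation will *increase* heat loss.

r_cr ≈ 14.7 mm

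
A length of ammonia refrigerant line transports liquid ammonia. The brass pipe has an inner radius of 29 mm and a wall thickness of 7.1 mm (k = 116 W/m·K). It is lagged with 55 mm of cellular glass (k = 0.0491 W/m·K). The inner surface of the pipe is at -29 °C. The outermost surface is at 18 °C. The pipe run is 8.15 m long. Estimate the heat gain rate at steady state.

Per-layer cylindrical resistances, series-summed:
R_brass pipe wall = ln(36.1/29)/(2π×116×8.15) = 3.687×10^-5 K/W
R_cellular glass = ln(91.1/36.1)/(2π×0.0491×8.15) = 0.3682 K/W
R_total = 0.3682 K/W
Q = ΔT/R_total = 47/0.3682

Q ≈ 128 W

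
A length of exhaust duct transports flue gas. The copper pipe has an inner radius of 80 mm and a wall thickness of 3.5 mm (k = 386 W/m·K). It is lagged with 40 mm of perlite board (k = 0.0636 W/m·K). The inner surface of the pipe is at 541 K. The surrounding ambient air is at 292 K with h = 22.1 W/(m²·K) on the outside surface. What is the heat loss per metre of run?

Cylindrical conduction, so R = ln(r₂/r₁)/(2πkL) per layer, in series:
R_copper pipe wall = ln(83.5/80)/(2π×386×1) = 1.766×10^-5 K/W
R_perlite board = ln(123.5/83.5)/(2π×0.0636×1) = 0.9794 K/W
R_outer film = 1/(h_o·2πr_oL) = 1/(22.1×2π×0.1235×1) = 0.05831 K/W
R_total = 1.038 K/W
Q = ΔT/R_total = 249/1.038

q′ ≈ 240 W/m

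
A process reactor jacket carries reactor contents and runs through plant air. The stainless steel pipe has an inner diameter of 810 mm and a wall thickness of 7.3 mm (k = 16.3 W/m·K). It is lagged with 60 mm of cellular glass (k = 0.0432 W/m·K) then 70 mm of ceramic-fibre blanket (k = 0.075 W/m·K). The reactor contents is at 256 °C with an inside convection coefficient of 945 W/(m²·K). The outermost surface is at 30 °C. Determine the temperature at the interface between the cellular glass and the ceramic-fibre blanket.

T ≈ 113 °C

For a radial system each layer contributes R = ln(r_out/r_in)/(2πkL); films add R = 1/(hA).
R_inner film = 1/(h_i·2πr₁L) = 1/(945×2π×0.405×1) = 4.158×10^-4 K/W
R_stainless steel pipe wall = ln(412.3/405)/(2π×16.3×1) = 1.744×10^-4 K/W
R_cellular glass = ln(472.3/412.3)/(2π×0.0432×1) = 0.5005 K/W
R_ceramic-fibre blanket = ln(542.3/472.3)/(2π×0.075×1) = 0.2933 K/W
R_total = 0.7944 K/W
Q = ΔT/R_total = 226/0.7944
Q = 284 W/m
T_interface = T_inner − Q·ΣR(inner→interface) = 256 − 284×0.5011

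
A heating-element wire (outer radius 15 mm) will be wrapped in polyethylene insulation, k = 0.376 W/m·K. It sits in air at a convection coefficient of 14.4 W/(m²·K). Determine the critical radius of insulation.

r_cr ≈ 26.1 mm

For a cylinder r_cr = k/h = 0.376/14.4
r_cr = 26.1 mm; since the bare radius (15 mm) is below r_cr, adding a thin layer of insulation will *increase* heat loss.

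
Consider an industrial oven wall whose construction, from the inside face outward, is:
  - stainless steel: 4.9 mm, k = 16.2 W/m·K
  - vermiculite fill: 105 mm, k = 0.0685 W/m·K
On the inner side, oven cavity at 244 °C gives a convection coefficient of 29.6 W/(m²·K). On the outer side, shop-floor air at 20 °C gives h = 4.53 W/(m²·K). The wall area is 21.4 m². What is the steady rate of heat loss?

Q ≈ 2680 W

Model the wall as resistances in series:
R_inner film = 1/(h_i·A) = 1/(29.6×21.4) = 0.001579 K/W
R_stainless steel = L/(kA) = 0.0049/(16.2×21.4) = 1.413×10^-5 K/W
R_vermiculite fill = L/(kA) = 0.105/(0.0685×21.4) = 0.07163 K/W
R_outer film = 1/(h_o·A) = 1/(4.53×21.4) = 0.01032 K/W
R_total = 0.08354 K/W
Q = ΔT / R_total = 224 / 0.08354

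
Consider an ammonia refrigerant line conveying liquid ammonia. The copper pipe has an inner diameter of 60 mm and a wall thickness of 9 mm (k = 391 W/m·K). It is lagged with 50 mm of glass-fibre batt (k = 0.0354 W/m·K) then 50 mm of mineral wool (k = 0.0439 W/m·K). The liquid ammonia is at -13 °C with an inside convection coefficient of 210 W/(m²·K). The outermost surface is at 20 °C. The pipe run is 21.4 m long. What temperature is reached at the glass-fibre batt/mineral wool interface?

T ≈ 10 °C

For a radial system each layer contributes R = ln(r_out/r_in)/(2πkL); films add R = 1/(hA).
R_inner film = 1/(h_i·2πr₁L) = 1/(210×2π×0.03×21.4) = 0.00118 K/W
R_copper pipe wall = ln(39/30)/(2π×391×21.4) = 4.99×10^-6 K/W
R_glass-fibre batt = ln(89/39)/(2π×0.0354×21.4) = 0.1733 K/W
R_mineral wool = ln(139/89)/(2π×0.0439×21.4) = 0.07553 K/W
R_total = 0.2501 K/W
Q = ΔT/R_total = 33/0.2501
Q = 132 W
T_interface = T_inner + Q·ΣR(inner→interface) = -13 + 132×0.1745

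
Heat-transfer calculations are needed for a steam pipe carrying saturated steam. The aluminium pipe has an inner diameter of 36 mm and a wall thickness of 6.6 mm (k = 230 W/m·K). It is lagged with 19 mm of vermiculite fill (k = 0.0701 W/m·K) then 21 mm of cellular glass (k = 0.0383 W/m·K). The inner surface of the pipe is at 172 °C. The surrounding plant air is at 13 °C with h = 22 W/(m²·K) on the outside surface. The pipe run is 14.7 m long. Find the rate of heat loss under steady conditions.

Cylindrical conduction, so R = ln(r₂/r₁)/(2πkL) per layer, in series:
R_aluminium pipe wall = ln(24.6/18)/(2π×230×14.7) = 1.47×10^-5 K/W
R_vermiculite fill = ln(43.6/24.6)/(2π×0.0701×14.7) = 0.08839 K/W
R_cellular glass = ln(64.6/43.6)/(2π×0.0383×14.7) = 0.1111 K/W
R_outer film = 1/(h_o·2πr_oL) = 1/(22×2π×0.0646×14.7) = 0.007618 K/W
R_total = 0.2072 K/W
Q = ΔT/R_total = 159/0.2072

Q ≈ 768 W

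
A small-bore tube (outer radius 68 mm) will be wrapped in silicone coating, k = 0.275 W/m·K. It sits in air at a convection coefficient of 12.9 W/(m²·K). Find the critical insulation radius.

For a cylinder r_cr = k/h = 0.275/12.9
r_cr = 21.3 mm; since the bare radius (68 mm) is above r_cr, any added insulation will reduce heat loss.

r_cr ≈ 21.3 mm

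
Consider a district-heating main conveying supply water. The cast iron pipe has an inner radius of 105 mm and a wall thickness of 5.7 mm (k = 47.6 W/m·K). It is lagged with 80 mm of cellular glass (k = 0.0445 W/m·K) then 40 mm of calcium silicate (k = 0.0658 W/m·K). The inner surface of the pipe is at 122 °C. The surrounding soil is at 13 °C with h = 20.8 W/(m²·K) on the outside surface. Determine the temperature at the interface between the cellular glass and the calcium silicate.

Treating each annulus and film as a series resistance:
R_cast iron pipe wall = ln(110.7/105)/(2π×47.6×1) = 1.768×10^-4 K/W
R_cellular glass = ln(190.7/110.7)/(2π×0.0445×1) = 1.945 K/W
R_calcium silicate = ln(230.7/190.7)/(2π×0.0658×1) = 0.4606 K/W
R_outer film = 1/(h_o·2πr_oL) = 1/(20.8×2π×0.2307×1) = 0.03317 K/W
R_total = 2.439 K/W
Q = ΔT/R_total = 109/2.439
Q = 44.7 W/m
T_interface = T_inner − Q·ΣR(inner→interface) = 122 − 44.7×1.945

T ≈ 35.1 °C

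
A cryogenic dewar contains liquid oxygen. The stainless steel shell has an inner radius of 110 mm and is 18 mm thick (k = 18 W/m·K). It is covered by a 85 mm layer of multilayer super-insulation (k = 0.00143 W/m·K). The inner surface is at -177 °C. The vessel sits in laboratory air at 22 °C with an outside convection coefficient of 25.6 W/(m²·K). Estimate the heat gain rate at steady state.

Spherical conduction: R = (1/r_in − 1/r_out)/(4πk) per layer; series-sum.
R_stainless steel shell = (1/0.11 − 1/0.128)/(4π×18) = 0.005652 K/W
R_multilayer super-insulation = (1/0.128 − 1/0.213)/(4π×0.00143) = 173.5 K/W
R_outer film = 1/(h·4πr_o²) = 1/(25.6×4π×0.213²) = 0.06852 K/W
R_total = 173.6 K/W
Q = ΔT/R_total = 199/173.6

Q ≈ 1.15 W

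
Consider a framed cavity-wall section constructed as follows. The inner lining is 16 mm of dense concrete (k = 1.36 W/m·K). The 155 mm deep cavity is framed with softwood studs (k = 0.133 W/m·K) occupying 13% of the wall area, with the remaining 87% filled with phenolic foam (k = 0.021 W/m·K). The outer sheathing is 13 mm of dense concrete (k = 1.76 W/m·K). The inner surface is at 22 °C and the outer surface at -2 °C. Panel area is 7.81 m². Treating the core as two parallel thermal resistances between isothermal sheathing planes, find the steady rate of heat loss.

Q ≈ 42.8 W

Sheathing layers in series; stud and cavity paths in parallel between them.
R_inner = 0.016/(1.36×7.81) = 0.001506 K/W
R_stud  = 0.155/(0.133×0.13×7.81) = 1.148 K/W
R_cav   = 0.155/(0.021×0.87×7.81) = 1.086 K/W
1/R_core = 1/R_stud + 1/R_cav → R_core = 0.5581 K/W
R_outer = 0.013/(1.76×7.81) = 9.458×10^-4 K/W
R_total = 0.5606 K/W
Q = ΔT/R_total = 24/0.5606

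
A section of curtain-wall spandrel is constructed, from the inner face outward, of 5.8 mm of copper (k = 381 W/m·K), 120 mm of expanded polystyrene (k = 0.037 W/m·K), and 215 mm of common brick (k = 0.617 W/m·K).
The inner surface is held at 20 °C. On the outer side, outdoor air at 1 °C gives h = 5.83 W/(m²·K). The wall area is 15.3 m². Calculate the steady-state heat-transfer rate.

Treating each layer as a thermal resistance in series:
R_copper = L/(kA) = 0.0058/(381×15.3) = 9.95×10^-7 K/W
R_expanded polystyrene = L/(kA) = 0.12/(0.037×15.3) = 0.212 K/W
R_common brick = L/(kA) = 0.215/(0.617×15.3) = 0.02278 K/W
R_outer film = 1/(h_o·A) = 1/(5.83×15.3) = 0.01121 K/W
R_total = 0.246 K/W
Q = ΔT / R_total = 19 / 0.246

Q ≈ 77.2 W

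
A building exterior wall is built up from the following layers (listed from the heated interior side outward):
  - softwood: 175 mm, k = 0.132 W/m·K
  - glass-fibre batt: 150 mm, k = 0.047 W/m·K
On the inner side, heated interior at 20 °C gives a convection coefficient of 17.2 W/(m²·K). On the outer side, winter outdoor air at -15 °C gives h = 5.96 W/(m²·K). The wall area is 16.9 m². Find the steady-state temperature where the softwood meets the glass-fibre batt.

T ≈ 9.79 °C

Series thermal resistances:
R_inner film = 1/(h_i·A) = 1/(17.2×16.9) = 0.00344 K/W
R_softwood = L/(kA) = 0.175/(0.132×16.9) = 0.07845 K/W
R_glass-fibre batt = L/(kA) = 0.15/(0.047×16.9) = 0.1888 K/W
R_outer film = 1/(h_o·A) = 1/(5.96×16.9) = 0.009928 K/W
R_total = 0.2807 K/W;  Q = ΔT/R_total = 35/0.2807 = 124.7 W
T_interface = T_inner − Q·ΣR(inner→interface) = 20 − 125×0.08189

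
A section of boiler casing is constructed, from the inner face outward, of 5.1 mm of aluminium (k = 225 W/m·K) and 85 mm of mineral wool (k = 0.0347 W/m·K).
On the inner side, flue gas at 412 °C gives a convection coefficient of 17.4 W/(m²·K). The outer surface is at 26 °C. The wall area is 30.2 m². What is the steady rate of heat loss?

Thermal resistances in series:
R_inner film = 1/(h_i·A) = 1/(17.4×30.2) = 0.001903 K/W
R_aluminium = L/(kA) = 0.0051/(225×30.2) = 7.506×10^-7 K/W
R_mineral wool = L/(kA) = 0.085/(0.0347×30.2) = 0.08111 K/W
R_total = 0.08302 K/W
Q = ΔT / R_total = 386 / 0.08302

Q ≈ 4650 W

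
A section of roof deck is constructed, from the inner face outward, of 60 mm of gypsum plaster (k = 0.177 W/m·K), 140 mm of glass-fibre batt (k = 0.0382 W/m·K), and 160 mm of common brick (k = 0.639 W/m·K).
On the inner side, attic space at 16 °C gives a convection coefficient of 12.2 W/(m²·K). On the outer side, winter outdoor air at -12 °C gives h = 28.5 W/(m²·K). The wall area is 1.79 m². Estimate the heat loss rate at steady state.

Q ≈ 11.5 W

Model the wall as resistances in series:
R_inner film = 1/(h_i·A) = 1/(12.2×1.79) = 0.04579 K/W
R_gypsum plaster = L/(kA) = 0.06/(0.177×1.79) = 0.1894 K/W
R_glass-fibre batt = L/(kA) = 0.14/(0.0382×1.79) = 2.047 K/W
R_common brick = L/(kA) = 0.16/(0.639×1.79) = 0.1399 K/W
R_outer film = 1/(h_o·A) = 1/(28.5×1.79) = 0.0196 K/W
R_total = 2.442 K/W
Q = ΔT / R_total = 28 / 2.442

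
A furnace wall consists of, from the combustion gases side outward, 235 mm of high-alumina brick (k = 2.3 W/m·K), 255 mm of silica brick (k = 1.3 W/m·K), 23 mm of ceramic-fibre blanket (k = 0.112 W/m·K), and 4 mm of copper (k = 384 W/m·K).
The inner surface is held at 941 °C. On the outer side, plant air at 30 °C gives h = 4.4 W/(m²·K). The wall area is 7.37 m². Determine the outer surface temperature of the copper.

Model the wall as resistances in series:
R_high-alumina brick = L/(kA) = 0.235/(2.3×7.37) = 0.01386 K/W
R_silica brick = L/(kA) = 0.255/(1.3×7.37) = 0.02662 K/W
R_ceramic-fibre blanket = L/(kA) = 0.023/(0.112×7.37) = 0.02786 K/W
R_copper = L/(kA) = 0.004/(384×7.37) = 1.413×10^-6 K/W
R_outer film = 1/(h_o·A) = 1/(4.4×7.37) = 0.03084 K/W
R_total = 0.09918 K/W;  Q = ΔT/R_total = 911/0.09918 = 9185 W
T_interface = T_inner − Q·ΣR(inner→interface) = 941 − 9190×0.06834

T ≈ 313 °C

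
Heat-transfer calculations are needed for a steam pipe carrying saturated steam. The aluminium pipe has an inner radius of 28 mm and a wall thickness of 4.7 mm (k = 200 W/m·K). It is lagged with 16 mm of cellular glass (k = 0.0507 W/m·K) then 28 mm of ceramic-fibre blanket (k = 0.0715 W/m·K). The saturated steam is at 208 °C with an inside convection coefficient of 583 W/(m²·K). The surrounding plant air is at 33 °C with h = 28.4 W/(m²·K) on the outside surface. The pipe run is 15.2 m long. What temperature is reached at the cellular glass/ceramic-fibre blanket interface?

For a radial system each layer contributes R = ln(r_out/r_in)/(2πkL); films add R = 1/(hA).
R_inner film = 1/(h_i·2πr₁L) = 1/(583×2π×0.028×15.2) = 6.414×10^-4 K/W
R_aluminium pipe wall = ln(32.7/28)/(2π×200×15.2) = 8.124×10^-6 K/W
R_cellular glass = ln(48.7/32.7)/(2π×0.0507×15.2) = 0.08226 K/W
R_ceramic-fibre blanket = ln(76.7/48.7)/(2π×0.0715×15.2) = 0.06652 K/W
R_outer film = 1/(h_o·2πr_oL) = 1/(28.4×2π×0.0767×15.2) = 0.004807 K/W
R_total = 0.1542 K/W
Q = ΔT/R_total = 175/0.1542
Q = 1130 W
T_interface = T_inner − Q·ΣR(inner→interface) = 208 − 1130×0.08291

T ≈ 114 °C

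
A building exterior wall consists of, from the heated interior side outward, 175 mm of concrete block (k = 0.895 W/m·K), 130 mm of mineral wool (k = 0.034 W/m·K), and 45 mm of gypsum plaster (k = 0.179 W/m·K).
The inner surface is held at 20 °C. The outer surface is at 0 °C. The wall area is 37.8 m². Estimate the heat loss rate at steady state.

Treating each layer as a thermal resistance in series:
R_concrete block = L/(kA) = 0.175/(0.895×37.8) = 0.005173 K/W
R_mineral wool = L/(kA) = 0.13/(0.034×37.8) = 0.1012 K/W
R_gypsum plaster = L/(kA) = 0.045/(0.179×37.8) = 0.006651 K/W
R_total = 0.113 K/W
Q = ΔT / R_total = 20 / 0.113

Q ≈ 177 W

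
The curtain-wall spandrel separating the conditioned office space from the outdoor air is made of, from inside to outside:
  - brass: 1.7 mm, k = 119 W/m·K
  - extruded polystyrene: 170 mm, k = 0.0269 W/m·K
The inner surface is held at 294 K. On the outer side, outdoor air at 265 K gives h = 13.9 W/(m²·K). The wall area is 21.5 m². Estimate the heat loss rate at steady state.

Thermal resistances in series:
R_brass = L/(kA) = 0.0017/(119×21.5) = 6.645×10^-7 K/W
R_extruded polystyrene = L/(kA) = 0.17/(0.0269×21.5) = 0.2939 K/W
R_outer film = 1/(h_o·A) = 1/(13.9×21.5) = 0.003346 K/W
R_total = 0.2973 K/W
Q = ΔT / R_total = 29 / 0.2973

Q ≈ 97.5 W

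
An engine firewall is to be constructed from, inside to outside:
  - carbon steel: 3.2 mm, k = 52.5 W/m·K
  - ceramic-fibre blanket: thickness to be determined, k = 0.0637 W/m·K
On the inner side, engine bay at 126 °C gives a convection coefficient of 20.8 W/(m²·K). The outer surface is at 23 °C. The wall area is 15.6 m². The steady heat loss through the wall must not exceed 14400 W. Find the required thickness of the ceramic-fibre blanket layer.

Model the wall as resistances in series:
R_inner film = 1/(h_i·A) = 1/(20.8×15.6) = 0.003082 K/W
R_carbon steel = L/(kA) = 0.0032/(52.5×15.6) = 3.907×10^-6 K/W
Sum of the known resistances R_other = 0.003086 K/W
Required total resistance R_tot = ΔT/Q_allow = 103/14400 = 0.007153 K/W
R_ceramic-fibre blanket = R_tot − R_other = 0.004067 K/W
L = R·k·A = 0.004067×0.0637×15.6

L ≈ 4.04 mm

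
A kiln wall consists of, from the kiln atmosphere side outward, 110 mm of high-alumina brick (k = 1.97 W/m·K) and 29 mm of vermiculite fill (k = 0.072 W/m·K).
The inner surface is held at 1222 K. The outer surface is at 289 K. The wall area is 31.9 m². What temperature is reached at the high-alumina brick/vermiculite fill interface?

Model the wall as resistances in series:
R_high-alumina brick = L/(kA) = 0.11/(1.97×31.9) = 0.00175 K/W
R_vermiculite fill = L/(kA) = 0.029/(0.072×31.9) = 0.01263 K/W
R_total = 0.01438 K/W;  Q = ΔT/R_total = 933/0.01438 = 64900 W
T_interface = T_inner − Q·ΣR(inner→interface) = 1222 − 64900×0.00175

T ≈ 1110 K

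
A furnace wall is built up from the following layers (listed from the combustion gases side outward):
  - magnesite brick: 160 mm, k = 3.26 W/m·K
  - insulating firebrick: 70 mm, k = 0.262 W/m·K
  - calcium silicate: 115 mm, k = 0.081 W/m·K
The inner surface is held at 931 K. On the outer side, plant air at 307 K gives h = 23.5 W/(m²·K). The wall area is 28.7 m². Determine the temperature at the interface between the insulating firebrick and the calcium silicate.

T ≈ 820 K

Using the resistance-network approach (series):
R_magnesite brick = L/(kA) = 0.16/(3.26×28.7) = 0.00171 K/W
R_insulating firebrick = L/(kA) = 0.07/(0.262×28.7) = 0.009309 K/W
R_calcium silicate = L/(kA) = 0.115/(0.081×28.7) = 0.04947 K/W
R_outer film = 1/(h_o·A) = 1/(23.5×28.7) = 0.001483 K/W
R_total = 0.06197 K/W;  Q = ΔT/R_total = 624/0.06197 = 10070 W
T_interface = T_inner − Q·ΣR(inner→interface) = 931 − 10100×0.01102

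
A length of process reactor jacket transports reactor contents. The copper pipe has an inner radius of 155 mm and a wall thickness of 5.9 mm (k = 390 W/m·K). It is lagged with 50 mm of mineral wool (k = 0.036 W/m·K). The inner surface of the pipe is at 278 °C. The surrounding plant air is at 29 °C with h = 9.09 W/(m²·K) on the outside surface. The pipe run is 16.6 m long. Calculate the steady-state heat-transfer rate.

Treating each annulus and film as a series resistance:
R_copper pipe wall = ln(160.9/155)/(2π×390×16.6) = 9.184×10^-7 K/W
R_mineral wool = ln(210.9/160.9)/(2π×0.036×16.6) = 0.07207 K/W
R_outer film = 1/(h_o·2πr_oL) = 1/(9.09×2π×0.2109×16.6) = 0.005001 K/W
R_total = 0.07707 K/W
Q = ΔT/R_total = 249/0.07707

Q ≈ 3230 W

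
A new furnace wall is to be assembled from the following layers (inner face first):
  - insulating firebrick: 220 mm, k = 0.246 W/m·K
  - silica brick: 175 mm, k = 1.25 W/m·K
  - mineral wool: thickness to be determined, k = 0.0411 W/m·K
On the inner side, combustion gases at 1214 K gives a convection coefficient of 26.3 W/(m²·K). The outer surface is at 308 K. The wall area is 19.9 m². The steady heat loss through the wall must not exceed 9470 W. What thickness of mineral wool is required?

L ≈ 34.2 mm

Thermal resistances in series:
R_inner film = 1/(h_i·A) = 1/(26.3×19.9) = 0.001911 K/W
R_insulating firebrick = L/(kA) = 0.22/(0.246×19.9) = 0.04494 K/W
R_silica brick = L/(kA) = 0.175/(1.25×19.9) = 0.007035 K/W
Sum of the known resistances R_other = 0.05389 K/W
Required total resistance R_tot = ΔT/Q_allow = 906/9470 = 0.09567 K/W
R_mineral wool = R_tot − R_other = 0.04178 K/W
L = R·k·A = 0.04178×0.0411×19.9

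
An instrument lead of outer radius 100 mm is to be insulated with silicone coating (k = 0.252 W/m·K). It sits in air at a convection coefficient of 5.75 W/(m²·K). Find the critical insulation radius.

For a cylinder r_cr = k/h = 0.252/5.75
r_cr = 43.8 mm; since the bare radius (100 mm) is above r_cr, any added insulation will reduce heat loss.

r_cr ≈ 43.8 mm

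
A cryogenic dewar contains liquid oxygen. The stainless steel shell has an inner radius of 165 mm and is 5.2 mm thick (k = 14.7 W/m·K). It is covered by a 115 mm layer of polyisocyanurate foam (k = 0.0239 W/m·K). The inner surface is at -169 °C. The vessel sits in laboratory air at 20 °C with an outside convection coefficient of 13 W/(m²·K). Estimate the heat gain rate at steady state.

Q ≈ 23.7 W

Spherical conduction: R = (1/r_in − 1/r_out)/(4πk) per layer; series-sum.
R_stainless steel shell = (1/0.165 − 1/0.1702)/(4π×14.7) = 0.001002 K/W
R_polyisocyanurate foam = (1/0.1702 − 1/0.2852)/(4π×0.0239) = 7.888 K/W
R_outer film = 1/(h·4πr_o²) = 1/(13×4π×0.2852²) = 0.07526 K/W
R_total = 7.965 K/W
Q = ΔT/R_total = 189/7.965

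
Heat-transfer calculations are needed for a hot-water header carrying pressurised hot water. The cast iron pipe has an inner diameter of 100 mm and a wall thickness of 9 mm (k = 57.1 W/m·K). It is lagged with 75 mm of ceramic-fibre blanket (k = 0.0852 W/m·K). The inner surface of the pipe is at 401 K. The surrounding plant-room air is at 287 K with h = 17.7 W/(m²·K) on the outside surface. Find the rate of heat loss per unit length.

Cylindrical conduction, so R = ln(r₂/r₁)/(2πkL) per layer, in series:
R_cast iron pipe wall = ln(59/50)/(2π×57.1×1) = 4.613×10^-4 K/W
R_ceramic-fibre blanket = ln(134/59)/(2π×0.0852×1) = 1.532 K/W
R_outer film = 1/(h_o·2πr_oL) = 1/(17.7×2π×0.134×1) = 0.0671 K/W
R_total = 1.6 K/W
Q = ΔT/R_total = 114/1.6

q′ ≈ 71.3 W/m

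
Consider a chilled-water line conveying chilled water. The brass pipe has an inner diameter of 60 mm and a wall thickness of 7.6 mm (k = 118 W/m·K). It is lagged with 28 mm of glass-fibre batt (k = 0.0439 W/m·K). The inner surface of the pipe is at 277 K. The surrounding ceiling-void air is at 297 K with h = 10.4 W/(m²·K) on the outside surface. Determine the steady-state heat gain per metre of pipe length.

q′ ≈ 8.88 W/m

Treating each annulus and film as a series resistance:
R_brass pipe wall = ln(37.6/30)/(2π×118×1) = 3.046×10^-4 K/W
R_glass-fibre batt = ln(65.6/37.6)/(2π×0.0439×1) = 2.018 K/W
R_outer film = 1/(h_o·2πr_oL) = 1/(10.4×2π×0.0656×1) = 0.2333 K/W
R_total = 2.251 K/W
Q = ΔT/R_total = 20/2.251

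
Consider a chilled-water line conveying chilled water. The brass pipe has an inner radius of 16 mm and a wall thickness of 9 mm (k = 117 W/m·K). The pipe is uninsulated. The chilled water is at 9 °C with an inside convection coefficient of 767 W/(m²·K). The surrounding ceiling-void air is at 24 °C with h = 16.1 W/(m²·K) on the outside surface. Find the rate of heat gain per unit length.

q′ ≈ 36.7 W/m

Cylindrical conduction, so R = ln(r₂/r₁)/(2πkL) per layer, in series:
R_inner film = 1/(h_i·2πr₁L) = 1/(767×2π×0.016×1) = 0.01297 K/W
R_brass pipe wall = ln(25/16)/(2π×117×1) = 6.071×10^-4 K/W
R_outer film = 1/(h_o·2πr_oL) = 1/(16.1×2π×0.025×1) = 0.3954 K/W
R_total = 0.409 K/W
Q = ΔT/R_total = 15/0.409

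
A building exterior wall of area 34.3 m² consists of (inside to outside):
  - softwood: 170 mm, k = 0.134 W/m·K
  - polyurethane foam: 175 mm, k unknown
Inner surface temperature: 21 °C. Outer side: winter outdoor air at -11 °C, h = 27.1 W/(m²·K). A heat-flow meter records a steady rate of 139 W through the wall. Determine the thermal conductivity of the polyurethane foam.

Series thermal resistances:
R_softwood = L/(kA) = 0.17/(0.134×34.3) = 0.03699 K/W
R_outer film = 1/(h_o·A) = 1/(27.1×34.3) = 0.001076 K/W
Sum of known resistances R_other = 0.03806 K/W
Total R = ΔT/Q = 32/139 = 0.2302 K/W
R_polyurethane foam = R_total − R_other = 0.1922 K/W
k = L/(R·A) = 0.175/(0.1922×34.3)

k ≈ 0.0266 W/(m·K)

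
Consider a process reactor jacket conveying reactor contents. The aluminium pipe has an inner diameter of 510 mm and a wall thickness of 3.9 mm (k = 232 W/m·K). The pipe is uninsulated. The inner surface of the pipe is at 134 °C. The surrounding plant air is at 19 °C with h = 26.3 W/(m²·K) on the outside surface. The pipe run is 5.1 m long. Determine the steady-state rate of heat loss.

Treating each annulus and film as a series resistance:
R_aluminium pipe wall = ln(258.9/255)/(2π×232×5.1) = 2.042×10^-6 K/W
R_outer film = 1/(h_o·2πr_oL) = 1/(26.3×2π×0.2589×5.1) = 0.004583 K/W
R_total = 0.004585 K/W
Q = ΔT/R_total = 115/0.004585

Q ≈ 25100 W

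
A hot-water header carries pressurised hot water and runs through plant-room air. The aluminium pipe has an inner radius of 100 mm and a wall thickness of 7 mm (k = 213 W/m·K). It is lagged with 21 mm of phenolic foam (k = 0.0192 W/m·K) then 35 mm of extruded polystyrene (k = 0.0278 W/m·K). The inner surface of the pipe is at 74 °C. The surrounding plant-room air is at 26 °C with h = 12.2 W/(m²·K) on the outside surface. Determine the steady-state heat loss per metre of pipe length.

Cylindrical conduction, so R = ln(r₂/r₁)/(2πkL) per layer, in series:
R_aluminium pipe wall = ln(107/100)/(2π×213×1) = 5.055×10^-5 K/W
R_phenolic foam = ln(128/107)/(2π×0.0192×1) = 1.485 K/W
R_extruded polystyrene = ln(163/128)/(2π×0.0278×1) = 1.384 K/W
R_outer film = 1/(h_o·2πr_oL) = 1/(12.2×2π×0.163×1) = 0.08003 K/W
R_total = 2.949 K/W
Q = ΔT/R_total = 48/2.949

q′ ≈ 16.3 W/m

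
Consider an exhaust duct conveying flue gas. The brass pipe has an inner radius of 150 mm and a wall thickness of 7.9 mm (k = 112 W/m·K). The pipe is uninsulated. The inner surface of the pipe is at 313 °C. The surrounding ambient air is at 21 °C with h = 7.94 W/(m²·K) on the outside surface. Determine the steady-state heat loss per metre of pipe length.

Radial resistances (cylindrical: R_cond = ln(r_o/r_i)/(2πkL), R_conv = 1/(h·2πrL)):
R_brass pipe wall = ln(157.9/150)/(2π×112×1) = 7.294×10^-5 K/W
R_outer film = 1/(h_o·2πr_oL) = 1/(7.94×2π×0.1579×1) = 0.1269 K/W
R_total = 0.127 K/W
Q = ΔT/R_total = 292/0.127

q′ ≈ 2300 W/m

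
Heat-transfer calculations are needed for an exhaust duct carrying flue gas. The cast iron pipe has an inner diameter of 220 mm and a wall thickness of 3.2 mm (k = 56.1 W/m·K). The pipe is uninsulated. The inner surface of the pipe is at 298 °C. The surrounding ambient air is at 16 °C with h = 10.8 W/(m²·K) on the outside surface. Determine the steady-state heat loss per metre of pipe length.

q′ ≈ 2160 W/m

Cylindrical conduction, so R = ln(r₂/r₁)/(2πkL) per layer, in series:
R_cast iron pipe wall = ln(113.2/110)/(2π×56.1×1) = 8.135×10^-5 K/W
R_outer film = 1/(h_o·2πr_oL) = 1/(10.8×2π×0.1132×1) = 0.1302 K/W
R_total = 0.1303 K/W
Q = ΔT/R_total = 282/0.1303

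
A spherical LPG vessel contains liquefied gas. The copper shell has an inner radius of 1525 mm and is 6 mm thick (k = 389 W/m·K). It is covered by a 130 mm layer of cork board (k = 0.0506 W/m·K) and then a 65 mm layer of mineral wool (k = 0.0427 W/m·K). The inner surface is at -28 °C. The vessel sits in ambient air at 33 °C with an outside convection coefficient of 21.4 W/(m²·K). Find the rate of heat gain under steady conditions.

Radial (spherical) resistances in series:
R_copper shell = (1/1.525 − 1/1.531)/(4π×389) = 5.257×10^-7 K/W
R_cork board = (1/1.531 − 1/1.661)/(4π×0.0506) = 0.0804 K/W
R_mineral wool = (1/1.661 − 1/1.726)/(4π×0.0427) = 0.04225 K/W
R_outer film = 1/(h·4πr_o²) = 1/(21.4×4π×1.726²) = 0.001248 K/W
R_total = 0.1239 K/W
Q = ΔT/R_total = 61/0.1239

Q ≈ 492 W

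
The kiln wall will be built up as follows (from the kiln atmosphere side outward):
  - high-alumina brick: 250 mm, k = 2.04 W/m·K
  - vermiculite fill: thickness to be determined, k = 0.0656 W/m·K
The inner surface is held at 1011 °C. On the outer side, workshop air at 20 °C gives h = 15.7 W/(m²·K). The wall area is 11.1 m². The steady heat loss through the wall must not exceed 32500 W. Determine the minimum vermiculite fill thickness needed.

L ≈ 9.99 mm

Treating each layer as a thermal resistance in series:
R_high-alumina brick = L/(kA) = 0.25/(2.04×11.1) = 0.01104 K/W
R_outer film = 1/(h_o·A) = 1/(15.7×11.1) = 0.005738 K/W
Sum of the known resistances R_other = 0.01678 K/W
Required total resistance R_tot = ΔT/Q_allow = 991/32500 = 0.03049 K/W
R_vermiculite fill = R_tot − R_other = 0.01371 K/W
L = R·k·A = 0.01371×0.0656×11.1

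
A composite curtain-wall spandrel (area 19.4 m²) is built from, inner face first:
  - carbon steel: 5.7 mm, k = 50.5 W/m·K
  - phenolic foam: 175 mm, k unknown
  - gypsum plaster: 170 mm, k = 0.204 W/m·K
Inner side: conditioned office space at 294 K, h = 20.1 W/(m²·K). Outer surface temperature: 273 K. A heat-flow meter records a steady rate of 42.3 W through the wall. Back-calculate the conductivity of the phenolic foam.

k ≈ 0.02 W/(m·K)

Thermal resistances in series:
R_inner film = 1/(h_i·A) = 1/(20.1×19.4) = 0.002564 K/W
R_carbon steel = L/(kA) = 0.0057/(50.5×19.4) = 5.818×10^-6 K/W
R_gypsum plaster = L/(kA) = 0.17/(0.204×19.4) = 0.04296 K/W
Sum of known resistances R_other = 0.04553 K/W
Total R = ΔT/Q = 21/42.3 = 0.4965 K/W
R_phenolic foam = R_total − R_other = 0.4509 K/W
k = L/(R·A) = 0.175/(0.4509×19.4)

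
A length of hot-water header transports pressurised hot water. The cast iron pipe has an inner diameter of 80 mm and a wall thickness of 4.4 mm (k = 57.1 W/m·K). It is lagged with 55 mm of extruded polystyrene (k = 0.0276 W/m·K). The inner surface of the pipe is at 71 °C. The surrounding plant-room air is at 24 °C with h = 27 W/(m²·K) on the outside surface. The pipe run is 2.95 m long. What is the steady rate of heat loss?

Per-layer cylindrical resistances, series-summed:
R_cast iron pipe wall = ln(44.4/40)/(2π×57.1×2.95) = 9.86×10^-5 K/W
R_extruded polystyrene = ln(99.4/44.4)/(2π×0.0276×2.95) = 1.575 K/W
R_outer film = 1/(h_o·2πr_oL) = 1/(27×2π×0.0994×2.95) = 0.0201 K/W
R_total = 1.596 K/W
Q = ΔT/R_total = 47/1.596

Q ≈ 29.5 W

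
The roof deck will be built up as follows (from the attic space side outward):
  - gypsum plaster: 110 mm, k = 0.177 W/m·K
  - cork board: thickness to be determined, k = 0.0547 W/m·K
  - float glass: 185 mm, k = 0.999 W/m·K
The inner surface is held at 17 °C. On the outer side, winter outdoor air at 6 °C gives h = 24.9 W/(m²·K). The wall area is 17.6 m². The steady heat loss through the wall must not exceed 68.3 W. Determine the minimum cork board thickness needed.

L ≈ 109 mm

Using the resistance-network approach (series):
R_gypsum plaster = L/(kA) = 0.11/(0.177×17.6) = 0.03531 K/W
R_float glass = L/(kA) = 0.185/(0.999×17.6) = 0.01052 K/W
R_outer film = 1/(h_o·A) = 1/(24.9×17.6) = 0.002282 K/W
Sum of the known resistances R_other = 0.04811 K/W
Required total resistance R_tot = ΔT/Q_allow = 11/68.3 = 0.1611 K/W
R_cork board = R_tot − R_other = 0.1129 K/W
L = R·k·A = 0.1129×0.0547×17.6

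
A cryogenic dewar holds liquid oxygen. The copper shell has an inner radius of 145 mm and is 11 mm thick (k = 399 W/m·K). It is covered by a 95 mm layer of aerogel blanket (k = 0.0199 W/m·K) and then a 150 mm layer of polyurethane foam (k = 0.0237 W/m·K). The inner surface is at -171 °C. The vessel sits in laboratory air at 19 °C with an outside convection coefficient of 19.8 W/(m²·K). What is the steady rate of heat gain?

For a spherical shell R = (1/r₁ − 1/r₂)/(4πk); film R = 1/(h·4πr²). In series:
R_copper shell = (1/0.145 − 1/0.156)/(4π×399) = 9.699×10^-5 K/W
R_aerogel blanket = (1/0.156 − 1/0.251)/(4π×0.0199) = 9.702 K/W
R_polyurethane foam = (1/0.251 − 1/0.401)/(4π×0.0237) = 5.004 K/W
R_outer film = 1/(h·4πr_o²) = 1/(19.8×4π×0.401²) = 0.02499 K/W
R_total = 14.73 K/W
Q = ΔT/R_total = 190/14.73

Q ≈ 12.9 W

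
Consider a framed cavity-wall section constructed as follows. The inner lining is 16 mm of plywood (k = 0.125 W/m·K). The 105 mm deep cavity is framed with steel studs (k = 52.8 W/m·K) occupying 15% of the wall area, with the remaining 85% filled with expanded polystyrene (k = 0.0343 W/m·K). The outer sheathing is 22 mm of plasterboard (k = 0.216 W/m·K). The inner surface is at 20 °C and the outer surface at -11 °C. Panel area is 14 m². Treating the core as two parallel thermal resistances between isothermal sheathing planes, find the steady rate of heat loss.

Q ≈ 1790 W

Sheathing layers in series; stud and cavity paths in parallel between them.
R_inner = 0.016/(0.125×14) = 0.009143 K/W
R_stud  = 0.105/(52.8×0.15×14) = 9.47×10^-4 K/W
R_cav   = 0.105/(0.0343×0.85×14) = 0.2572 K/W
1/R_core = 1/R_stud + 1/R_cav → R_core = 9.435×10^-4 K/W
R_outer = 0.022/(0.216×14) = 0.007275 K/W
R_total = 0.01736 K/W
Q = ΔT/R_total = 31/0.01736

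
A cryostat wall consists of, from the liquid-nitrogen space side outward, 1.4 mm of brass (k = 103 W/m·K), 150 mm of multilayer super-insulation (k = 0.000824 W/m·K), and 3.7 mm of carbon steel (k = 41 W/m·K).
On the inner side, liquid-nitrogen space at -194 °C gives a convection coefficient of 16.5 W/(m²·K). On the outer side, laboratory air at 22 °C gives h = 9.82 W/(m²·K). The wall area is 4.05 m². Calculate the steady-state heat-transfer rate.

Thermal resistances in series:
R_inner film = 1/(h_i·A) = 1/(16.5×4.05) = 0.01496 K/W
R_brass = L/(kA) = 0.0014/(103×4.05) = 3.356×10^-6 K/W
R_multilayer super-insulation = L/(kA) = 0.15/(0.000824×4.05) = 44.95 K/W
R_carbon steel = L/(kA) = 0.0037/(41×4.05) = 2.228×10^-5 K/W
R_outer film = 1/(h_o·A) = 1/(9.82×4.05) = 0.02514 K/W
R_total = 44.99 K/W
Q = ΔT / R_total = 216 / 44.99

Q ≈ 4.8 W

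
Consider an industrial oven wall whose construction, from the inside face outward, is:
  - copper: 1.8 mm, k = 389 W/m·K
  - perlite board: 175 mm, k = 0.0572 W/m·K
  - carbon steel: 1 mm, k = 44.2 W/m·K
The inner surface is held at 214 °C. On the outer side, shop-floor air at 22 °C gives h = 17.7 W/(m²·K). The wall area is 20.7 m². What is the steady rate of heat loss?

Q ≈ 1280 W

Model the wall as resistances in series:
R_copper = L/(kA) = 0.0018/(389×20.7) = 2.235×10^-7 K/W
R_perlite board = L/(kA) = 0.175/(0.0572×20.7) = 0.1478 K/W
R_carbon steel = L/(kA) = 0.001/(44.2×20.7) = 1.093×10^-6 K/W
R_outer film = 1/(h_o·A) = 1/(17.7×20.7) = 0.002729 K/W
R_total = 0.1505 K/W
Q = ΔT / R_total = 192 / 0.1505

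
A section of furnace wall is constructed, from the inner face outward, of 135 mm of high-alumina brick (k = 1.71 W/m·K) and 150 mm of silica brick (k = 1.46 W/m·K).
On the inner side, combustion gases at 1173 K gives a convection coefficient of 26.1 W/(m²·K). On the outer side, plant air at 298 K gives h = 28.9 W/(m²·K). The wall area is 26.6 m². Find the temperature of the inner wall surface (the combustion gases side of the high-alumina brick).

Thermal resistances in series:
R_inner film = 1/(h_i·A) = 1/(26.1×26.6) = 0.00144 K/W
R_high-alumina brick = L/(kA) = 0.135/(1.71×26.6) = 0.002968 K/W
R_silica brick = L/(kA) = 0.15/(1.46×26.6) = 0.003862 K/W
R_outer film = 1/(h_o·A) = 1/(28.9×26.6) = 0.001301 K/W
R_total = 0.009572 K/W;  Q = ΔT/R_total = 875/0.009572 = 91420 W
T_interface = T_inner − Q·ΣR(inner→interface) = 1173 − 91400×0.00144

T ≈ 1040 K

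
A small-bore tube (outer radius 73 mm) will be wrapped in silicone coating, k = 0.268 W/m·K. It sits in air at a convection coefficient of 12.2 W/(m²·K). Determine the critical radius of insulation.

r_cr ≈ 22 mm

For a cylinder r_cr = k/h = 0.268/12.2
r_cr = 22 mm; since the bare radius (73 mm) is above r_cr, any added insulation will reduce heat loss.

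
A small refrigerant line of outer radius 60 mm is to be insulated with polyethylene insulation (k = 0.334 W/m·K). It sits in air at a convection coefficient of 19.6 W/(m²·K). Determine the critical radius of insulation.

For a cylinder r_cr = k/h = 0.334/19.6
r_cr = 17 mm; since the bare radius (60 mm) is above r_cr, any added insulation will reduce heat loss.

r_cr ≈ 17 mm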